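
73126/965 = 73126/965 = 75.78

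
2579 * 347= 894913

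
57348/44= 14337/11 = 1303.36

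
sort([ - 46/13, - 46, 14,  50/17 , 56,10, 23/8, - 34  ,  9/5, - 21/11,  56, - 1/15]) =[ - 46, - 34, - 46/13, - 21/11,- 1/15, 9/5, 23/8,50/17, 10, 14,56,56]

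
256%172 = 84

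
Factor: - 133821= - 3^2*14869^1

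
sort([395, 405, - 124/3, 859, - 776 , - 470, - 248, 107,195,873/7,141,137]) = [ - 776, - 470,  -  248, - 124/3,107, 873/7 , 137, 141,195,395, 405 , 859]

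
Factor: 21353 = 131^1*163^1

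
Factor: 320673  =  3^1*139^1*769^1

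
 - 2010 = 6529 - 8539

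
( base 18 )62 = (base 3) 11002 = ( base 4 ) 1232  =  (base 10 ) 110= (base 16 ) 6E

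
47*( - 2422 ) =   -  113834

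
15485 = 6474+9011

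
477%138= 63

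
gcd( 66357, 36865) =7373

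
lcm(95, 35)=665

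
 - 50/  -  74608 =25/37304 = 0.00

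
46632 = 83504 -36872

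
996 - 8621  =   - 7625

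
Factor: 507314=2^1*17^1*43^1*347^1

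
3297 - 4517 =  - 1220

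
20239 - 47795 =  - 27556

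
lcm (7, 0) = 0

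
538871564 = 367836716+171034848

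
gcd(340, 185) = 5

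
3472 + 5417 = 8889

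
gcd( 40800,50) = 50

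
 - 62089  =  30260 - 92349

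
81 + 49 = 130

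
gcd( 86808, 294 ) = 6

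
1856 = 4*464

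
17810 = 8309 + 9501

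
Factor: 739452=2^2 * 3^1 *7^1*8803^1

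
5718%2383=952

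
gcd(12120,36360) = 12120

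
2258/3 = 2258/3 = 752.67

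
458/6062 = 229/3031= 0.08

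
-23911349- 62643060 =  - 86554409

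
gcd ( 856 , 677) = 1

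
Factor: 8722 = 2^1 *7^2*89^1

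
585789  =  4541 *129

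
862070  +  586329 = 1448399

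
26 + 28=54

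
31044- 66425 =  - 35381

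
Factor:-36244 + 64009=27765 = 3^2 * 5^1*617^1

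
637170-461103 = 176067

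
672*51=34272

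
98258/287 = 98258/287 = 342.36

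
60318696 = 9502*6348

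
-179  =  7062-7241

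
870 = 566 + 304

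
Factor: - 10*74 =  - 2^2*5^1* 37^1 = -740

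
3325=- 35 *(- 95)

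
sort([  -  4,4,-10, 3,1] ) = [ - 10,-4, 1,3,4]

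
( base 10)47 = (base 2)101111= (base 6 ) 115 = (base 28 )1j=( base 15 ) 32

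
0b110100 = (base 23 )26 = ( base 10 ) 52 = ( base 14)3A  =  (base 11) 48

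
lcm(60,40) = 120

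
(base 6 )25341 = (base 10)3805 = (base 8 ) 7335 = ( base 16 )EDD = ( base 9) 5187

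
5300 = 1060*5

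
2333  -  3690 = -1357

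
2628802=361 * 7282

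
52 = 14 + 38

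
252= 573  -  321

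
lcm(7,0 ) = 0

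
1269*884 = 1121796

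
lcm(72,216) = 216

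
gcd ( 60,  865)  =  5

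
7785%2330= 795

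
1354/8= 169 + 1/4 = 169.25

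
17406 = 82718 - 65312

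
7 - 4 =3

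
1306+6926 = 8232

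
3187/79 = 3187/79=40.34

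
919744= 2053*448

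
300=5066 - 4766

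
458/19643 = 458/19643 = 0.02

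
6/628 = 3/314 = 0.01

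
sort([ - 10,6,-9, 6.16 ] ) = [- 10, - 9,6, 6.16 ] 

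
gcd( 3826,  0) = 3826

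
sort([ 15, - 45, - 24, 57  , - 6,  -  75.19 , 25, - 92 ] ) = [ - 92 ,  -  75.19, - 45, - 24, - 6, 15  ,  25, 57 ] 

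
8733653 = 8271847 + 461806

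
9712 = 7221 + 2491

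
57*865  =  49305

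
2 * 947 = 1894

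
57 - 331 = -274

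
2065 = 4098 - 2033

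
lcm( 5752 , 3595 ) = 28760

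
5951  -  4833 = 1118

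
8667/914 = 9+441/914 = 9.48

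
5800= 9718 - 3918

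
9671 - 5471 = 4200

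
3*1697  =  5091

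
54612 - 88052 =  - 33440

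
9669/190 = 9669/190 = 50.89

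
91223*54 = 4926042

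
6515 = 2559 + 3956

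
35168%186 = 14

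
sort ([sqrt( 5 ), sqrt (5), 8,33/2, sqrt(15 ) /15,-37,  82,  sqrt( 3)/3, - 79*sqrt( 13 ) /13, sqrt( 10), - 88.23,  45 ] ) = [ - 88.23,-37, - 79*sqrt( 13)/13,sqrt(15)/15 , sqrt( 3) /3,sqrt(5 ),sqrt( 5),sqrt( 10 ),8 , 33/2,45,82]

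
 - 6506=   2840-9346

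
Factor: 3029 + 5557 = 8586= 2^1* 3^4*53^1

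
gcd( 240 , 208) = 16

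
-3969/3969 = -1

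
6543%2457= 1629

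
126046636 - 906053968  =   -780007332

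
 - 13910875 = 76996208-90907083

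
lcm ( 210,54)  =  1890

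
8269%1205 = 1039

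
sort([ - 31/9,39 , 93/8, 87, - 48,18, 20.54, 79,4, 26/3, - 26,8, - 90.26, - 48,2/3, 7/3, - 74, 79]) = [ - 90.26, - 74 , - 48 , - 48,-26, - 31/9, 2/3 , 7/3, 4,8, 26/3 , 93/8,18,  20.54,39, 79, 79,87]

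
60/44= 15/11 = 1.36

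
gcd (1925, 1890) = 35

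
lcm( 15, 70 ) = 210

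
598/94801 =598/94801  =  0.01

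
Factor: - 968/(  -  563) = 2^3*11^2 * 563^( - 1)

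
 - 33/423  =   - 1 + 130/141 = - 0.08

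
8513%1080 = 953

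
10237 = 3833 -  - 6404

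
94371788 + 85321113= 179692901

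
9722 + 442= 10164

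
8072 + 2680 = 10752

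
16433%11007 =5426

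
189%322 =189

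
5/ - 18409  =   - 1 + 18404/18409  =  - 0.00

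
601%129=85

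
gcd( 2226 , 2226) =2226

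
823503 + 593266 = 1416769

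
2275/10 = 455/2 = 227.50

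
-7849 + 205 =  - 7644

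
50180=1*50180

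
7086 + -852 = 6234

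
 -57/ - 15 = 3+4/5 = 3.80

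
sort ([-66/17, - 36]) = [ - 36, - 66/17 ]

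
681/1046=681/1046=0.65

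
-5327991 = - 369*14439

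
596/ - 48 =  - 13+7/12 = - 12.42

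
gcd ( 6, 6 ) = 6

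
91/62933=7/4841= 0.00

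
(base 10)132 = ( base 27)4O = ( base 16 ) 84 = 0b10000100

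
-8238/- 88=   93 + 27/44 = 93.61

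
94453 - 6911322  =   - 6816869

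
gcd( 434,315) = 7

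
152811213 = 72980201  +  79831012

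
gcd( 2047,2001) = 23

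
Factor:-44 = -2^2*11^1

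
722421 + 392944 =1115365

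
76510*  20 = 1530200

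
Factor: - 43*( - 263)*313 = 43^1*263^1*313^1 = 3539717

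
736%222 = 70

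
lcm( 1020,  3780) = 64260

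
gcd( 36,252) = 36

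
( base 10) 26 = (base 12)22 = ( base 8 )32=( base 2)11010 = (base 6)42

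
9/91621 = 9/91621 = 0.00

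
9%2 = 1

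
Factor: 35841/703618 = 2^( - 1 )*3^1 * 13^1 * 139^( - 1) * 919^1*2531^( - 1)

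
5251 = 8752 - 3501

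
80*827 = 66160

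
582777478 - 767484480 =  - 184707002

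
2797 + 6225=9022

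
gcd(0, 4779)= 4779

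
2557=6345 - 3788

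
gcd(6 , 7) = 1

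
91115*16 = 1457840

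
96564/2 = 48282 = 48282.00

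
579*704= 407616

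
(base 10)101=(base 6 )245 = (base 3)10202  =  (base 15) 6b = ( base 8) 145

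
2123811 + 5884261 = 8008072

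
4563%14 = 13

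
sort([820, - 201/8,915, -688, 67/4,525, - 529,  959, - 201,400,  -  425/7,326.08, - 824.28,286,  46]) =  [-824.28 ,  -  688,-529, - 201,-425/7, - 201/8, 67/4, 46,286,326.08, 400, 525, 820, 915, 959 ]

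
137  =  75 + 62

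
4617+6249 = 10866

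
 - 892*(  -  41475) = 36995700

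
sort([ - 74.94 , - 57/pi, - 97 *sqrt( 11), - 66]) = [ - 97*sqrt( 11 ), - 74.94, - 66,  -  57/pi]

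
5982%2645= 692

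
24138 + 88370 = 112508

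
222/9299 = 222/9299 = 0.02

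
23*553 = 12719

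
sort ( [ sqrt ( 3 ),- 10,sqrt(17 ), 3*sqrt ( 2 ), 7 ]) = [  -  10, sqrt( 3 ), sqrt(17 ), 3*sqrt(2 ),7 ]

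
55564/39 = 55564/39 = 1424.72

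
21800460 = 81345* 268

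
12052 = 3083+8969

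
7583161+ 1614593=9197754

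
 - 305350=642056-947406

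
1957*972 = 1902204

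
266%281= 266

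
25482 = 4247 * 6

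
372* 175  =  65100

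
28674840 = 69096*415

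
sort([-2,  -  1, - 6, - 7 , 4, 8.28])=[ - 7, - 6, - 2, - 1, 4  ,  8.28]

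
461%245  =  216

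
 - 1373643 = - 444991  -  928652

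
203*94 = 19082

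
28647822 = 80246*357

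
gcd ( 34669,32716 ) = 1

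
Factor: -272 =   -  2^4 *17^1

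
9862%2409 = 226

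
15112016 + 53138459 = 68250475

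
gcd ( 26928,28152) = 1224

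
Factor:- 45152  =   - 2^5 *17^1*83^1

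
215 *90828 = 19528020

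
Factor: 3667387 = 3667387^1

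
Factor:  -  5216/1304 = - 2^2 = -4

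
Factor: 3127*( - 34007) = -106339889=- 31^1*53^1*59^1*1097^1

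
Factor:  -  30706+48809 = 18103 = 43^1*421^1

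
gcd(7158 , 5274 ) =6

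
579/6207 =193/2069= 0.09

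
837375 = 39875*21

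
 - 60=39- 99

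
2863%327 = 247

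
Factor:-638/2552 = -2^(-2) = - 1/4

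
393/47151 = 131/15717 =0.01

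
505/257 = 1 + 248/257 = 1.96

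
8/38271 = 8/38271 = 0.00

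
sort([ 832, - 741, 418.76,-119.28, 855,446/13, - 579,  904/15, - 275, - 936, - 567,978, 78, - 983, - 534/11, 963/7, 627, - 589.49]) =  [ - 983, - 936 , - 741,-589.49, - 579, - 567,-275,-119.28,  -  534/11, 446/13,904/15, 78,963/7,418.76, 627,832,855, 978]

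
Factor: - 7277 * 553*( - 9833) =7^1 * 19^1*  79^1*383^1*9833^1 = 39569771773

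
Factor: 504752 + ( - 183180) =321572 = 2^2*17^1*4729^1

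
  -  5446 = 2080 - 7526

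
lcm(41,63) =2583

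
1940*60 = 116400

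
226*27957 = 6318282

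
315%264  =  51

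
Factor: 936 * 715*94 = 62908560=2^4* 3^2 * 5^1 * 11^1*13^2 * 47^1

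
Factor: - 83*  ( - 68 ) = 2^2*17^1*83^1 =5644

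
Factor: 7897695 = 3^1*5^1 * 13^1*101^1*401^1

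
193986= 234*829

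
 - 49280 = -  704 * 70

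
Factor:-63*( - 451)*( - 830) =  - 2^1*3^2*5^1*7^1*11^1*41^1*83^1 = -23582790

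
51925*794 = 41228450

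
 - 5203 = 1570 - 6773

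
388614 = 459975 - 71361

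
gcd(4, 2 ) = 2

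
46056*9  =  414504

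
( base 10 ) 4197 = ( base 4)1001211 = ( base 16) 1065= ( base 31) 4bc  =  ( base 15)139C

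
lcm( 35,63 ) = 315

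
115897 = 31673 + 84224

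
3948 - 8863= - 4915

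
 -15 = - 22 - -7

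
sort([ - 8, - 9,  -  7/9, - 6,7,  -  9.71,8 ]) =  [ - 9.71, - 9, - 8, - 6, - 7/9, 7, 8]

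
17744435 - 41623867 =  - 23879432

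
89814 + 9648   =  99462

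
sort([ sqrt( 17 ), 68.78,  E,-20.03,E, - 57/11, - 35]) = [-35,  -  20.03, - 57/11 , E , E,sqrt ( 17 ) , 68.78 ]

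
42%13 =3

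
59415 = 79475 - 20060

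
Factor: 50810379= 3^1*16936793^1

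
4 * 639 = 2556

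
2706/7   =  386 + 4/7 = 386.57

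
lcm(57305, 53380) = 3896740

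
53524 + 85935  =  139459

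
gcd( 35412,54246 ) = 6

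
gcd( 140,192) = 4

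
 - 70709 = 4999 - 75708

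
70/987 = 10/141 = 0.07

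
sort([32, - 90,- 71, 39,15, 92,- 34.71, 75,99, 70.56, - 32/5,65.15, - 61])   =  [ - 90,-71, - 61, -34.71, - 32/5,15, 32, 39, 65.15, 70.56, 75,92,99]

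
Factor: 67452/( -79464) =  - 2^( - 1)*43^( - 1) * 73^1 = - 73/86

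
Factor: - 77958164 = - 2^2*19489541^1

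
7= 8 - 1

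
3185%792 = 17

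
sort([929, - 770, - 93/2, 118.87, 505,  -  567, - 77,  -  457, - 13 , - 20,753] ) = [ - 770,-567, - 457, - 77, - 93/2, - 20, - 13, 118.87,  505,753,929]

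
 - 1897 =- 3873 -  - 1976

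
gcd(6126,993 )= 3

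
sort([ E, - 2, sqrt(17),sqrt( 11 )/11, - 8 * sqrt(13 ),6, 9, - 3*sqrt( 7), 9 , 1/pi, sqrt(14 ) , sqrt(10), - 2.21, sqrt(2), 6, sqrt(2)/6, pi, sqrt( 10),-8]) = [ - 8 * sqrt ( 13),-8, - 3*sqrt(7 ), -2.21, - 2, sqrt(  2)/6, sqrt(11)/11, 1/pi, sqrt( 2), E, pi, sqrt( 10 ), sqrt(10),sqrt( 14 ),sqrt( 17), 6 , 6 , 9,9 ]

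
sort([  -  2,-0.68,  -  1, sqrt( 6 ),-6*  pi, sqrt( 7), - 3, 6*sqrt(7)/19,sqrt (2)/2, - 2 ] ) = [ - 6*pi, - 3, - 2,-2, - 1, - 0.68,sqrt( 2)/2, 6*sqrt( 7 )/19 , sqrt ( 6), sqrt(7 ) ]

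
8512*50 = 425600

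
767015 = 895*857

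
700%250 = 200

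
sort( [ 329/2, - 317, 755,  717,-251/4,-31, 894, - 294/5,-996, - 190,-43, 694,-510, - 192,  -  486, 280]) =[ - 996,  -  510, - 486, - 317,-192, - 190, - 251/4,-294/5, - 43, - 31, 329/2, 280, 694,717, 755, 894]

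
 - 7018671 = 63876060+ - 70894731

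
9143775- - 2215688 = 11359463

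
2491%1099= 293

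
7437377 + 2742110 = 10179487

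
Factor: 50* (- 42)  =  -2100 =-  2^2*3^1*5^2*7^1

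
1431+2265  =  3696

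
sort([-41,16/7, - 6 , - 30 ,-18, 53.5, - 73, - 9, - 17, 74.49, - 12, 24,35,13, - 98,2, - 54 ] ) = [ - 98,-73, - 54, - 41,  -  30, - 18, - 17 ,  -  12, - 9, - 6,2,  16/7, 13,24,35, 53.5,74.49]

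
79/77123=79/77123=0.00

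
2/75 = 2/75 = 0.03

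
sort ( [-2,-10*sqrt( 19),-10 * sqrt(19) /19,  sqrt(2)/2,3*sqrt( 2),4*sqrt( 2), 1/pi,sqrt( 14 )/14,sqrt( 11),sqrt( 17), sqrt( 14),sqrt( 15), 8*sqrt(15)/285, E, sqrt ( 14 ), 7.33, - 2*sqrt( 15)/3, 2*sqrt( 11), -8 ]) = [ - 10*sqrt( 19), - 8, - 2*sqrt(15)/3, - 10*sqrt( 19)/19, - 2,  8*sqrt( 15 )/285, sqrt( 14)/14, 1/pi, sqrt(2)/2, E,sqrt( 11 ), sqrt( 14),  sqrt( 14 ), sqrt(15 ), sqrt( 17),3 * sqrt( 2 ),4*sqrt( 2) , 2*sqrt (11), 7.33]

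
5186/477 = 10 + 416/477 = 10.87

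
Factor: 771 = 3^1*257^1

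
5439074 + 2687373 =8126447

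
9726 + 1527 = 11253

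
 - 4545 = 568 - 5113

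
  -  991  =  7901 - 8892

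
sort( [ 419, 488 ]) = [419, 488]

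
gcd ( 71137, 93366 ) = 1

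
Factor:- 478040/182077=  -  2^3 * 5^1 * 7^(  -  1)*17^1*37^ ( - 1) = -680/259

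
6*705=4230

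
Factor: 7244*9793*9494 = 2^3*7^1 * 47^1* 101^1 *1399^1 * 1811^1 = 673509031048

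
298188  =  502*594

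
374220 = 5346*70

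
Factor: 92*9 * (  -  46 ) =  - 2^3*3^2*23^2 = - 38088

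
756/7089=252/2363 = 0.11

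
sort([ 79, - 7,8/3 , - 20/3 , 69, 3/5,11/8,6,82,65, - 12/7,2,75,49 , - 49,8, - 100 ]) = [ - 100, - 49,  -  7, - 20/3, - 12/7,3/5,11/8,2,8/3, 6, 8, 49 , 65, 69,75,79,82 ] 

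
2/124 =1/62 = 0.02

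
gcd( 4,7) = 1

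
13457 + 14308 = 27765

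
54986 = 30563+24423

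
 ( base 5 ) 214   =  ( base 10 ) 59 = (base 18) 35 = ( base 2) 111011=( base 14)43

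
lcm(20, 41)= 820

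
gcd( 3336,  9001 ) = 1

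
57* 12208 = 695856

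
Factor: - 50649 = -3^1*16883^1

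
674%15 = 14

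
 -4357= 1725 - 6082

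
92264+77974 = 170238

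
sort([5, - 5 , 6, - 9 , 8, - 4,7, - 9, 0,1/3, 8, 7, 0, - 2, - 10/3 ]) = [ - 9, - 9, - 5, - 4, - 10/3, - 2, 0,0,1/3,5, 6,7,7, 8,8]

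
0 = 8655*0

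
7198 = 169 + 7029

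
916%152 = 4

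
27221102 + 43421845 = 70642947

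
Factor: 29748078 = 2^1*3^2*1652671^1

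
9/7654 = 9/7654 = 0.00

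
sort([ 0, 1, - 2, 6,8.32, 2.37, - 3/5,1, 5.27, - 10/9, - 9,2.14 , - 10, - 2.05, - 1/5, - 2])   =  [ - 10, - 9 , - 2.05,  -  2, - 2, - 10/9, - 3/5,-1/5, 0,1, 1, 2.14, 2.37,5.27,6,8.32 ]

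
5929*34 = 201586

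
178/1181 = 178/1181 = 0.15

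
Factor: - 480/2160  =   - 2^1*3^ ( - 2)= -  2/9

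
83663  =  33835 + 49828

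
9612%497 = 169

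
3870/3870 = 1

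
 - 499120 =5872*( - 85)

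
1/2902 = 1/2902 = 0.00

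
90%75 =15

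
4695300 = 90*52170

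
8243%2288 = 1379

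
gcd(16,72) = 8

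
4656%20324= 4656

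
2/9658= 1/4829 = 0.00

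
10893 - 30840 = -19947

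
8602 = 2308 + 6294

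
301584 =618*488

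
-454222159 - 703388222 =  - 1157610381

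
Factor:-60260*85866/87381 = -2^3*3^(-1)*5^1*7^( - 1 )*11^1*19^( - 1 )*23^1*73^( -1) * 131^1*1301^1= -  1724761720/29127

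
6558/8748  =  1093/1458 = 0.75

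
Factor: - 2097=-3^2 * 233^1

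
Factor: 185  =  5^1*37^1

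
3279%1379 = 521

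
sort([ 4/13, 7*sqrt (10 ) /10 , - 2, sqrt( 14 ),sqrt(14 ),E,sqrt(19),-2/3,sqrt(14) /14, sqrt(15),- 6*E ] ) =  [ - 6*E,-2, - 2/3,sqrt(14 ) /14,4/13,7 * sqrt( 10) /10,E, sqrt( 14), sqrt(14 ),  sqrt(15),sqrt ( 19 ) ]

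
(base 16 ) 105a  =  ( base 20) A96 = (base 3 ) 12202001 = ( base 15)1391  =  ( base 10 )4186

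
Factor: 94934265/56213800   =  2^( - 3)*3^1*5^( - 1)*281069^( - 1)*6328951^1  =  18986853/11242760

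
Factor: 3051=3^3*113^1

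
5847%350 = 247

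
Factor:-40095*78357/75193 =  -  3^7*5^1* 11^1 * 26119^1*75193^( - 1 ) = - 3141723915/75193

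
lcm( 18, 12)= 36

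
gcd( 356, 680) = 4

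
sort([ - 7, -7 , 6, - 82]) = [ - 82,- 7, -7, 6] 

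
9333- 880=8453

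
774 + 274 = 1048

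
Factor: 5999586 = 2^1  *3^1 *999931^1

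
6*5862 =35172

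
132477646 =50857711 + 81619935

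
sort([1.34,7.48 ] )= [ 1.34,  7.48]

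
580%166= 82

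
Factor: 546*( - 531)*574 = - 2^2*3^3*7^2*13^1*41^1*59^1 = - 166417524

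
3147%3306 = 3147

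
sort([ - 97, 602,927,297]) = [ -97, 297,602, 927] 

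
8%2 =0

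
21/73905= 7/24635 = 0.00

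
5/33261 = 5/33261 = 0.00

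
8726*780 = 6806280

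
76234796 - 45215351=31019445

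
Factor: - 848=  - 2^4*53^1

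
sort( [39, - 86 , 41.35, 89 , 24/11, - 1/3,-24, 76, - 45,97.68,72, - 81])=[ - 86 , - 81, - 45, - 24, - 1/3,24/11,39,41.35, 72,76,89,  97.68] 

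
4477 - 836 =3641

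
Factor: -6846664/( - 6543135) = 2^3*3^( -2) * 5^( - 1)*11^3*97^(  -  1 )*643^1*1499^( -1)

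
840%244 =108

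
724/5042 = 362/2521  =  0.14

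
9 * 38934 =350406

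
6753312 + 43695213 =50448525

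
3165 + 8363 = 11528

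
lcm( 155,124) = 620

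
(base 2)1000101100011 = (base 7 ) 15656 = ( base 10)4451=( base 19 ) C65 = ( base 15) 14bb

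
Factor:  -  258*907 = -234006 = - 2^1*3^1*43^1*907^1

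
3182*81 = 257742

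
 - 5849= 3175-9024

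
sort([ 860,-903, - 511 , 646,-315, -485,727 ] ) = [  -  903 , - 511, - 485, - 315, 646 , 727,860 ]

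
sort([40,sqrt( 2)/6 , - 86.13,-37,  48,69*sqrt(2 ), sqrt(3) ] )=[ - 86.13,-37, sqrt(2)/6, sqrt( 3 ),40,  48, 69*sqrt(2)] 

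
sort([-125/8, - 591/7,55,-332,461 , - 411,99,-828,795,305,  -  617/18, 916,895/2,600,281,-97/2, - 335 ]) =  [ - 828 , - 411,-335,- 332,  -  591/7,  -  97/2, - 617/18,  -  125/8,55,99,281, 305, 895/2,461,600,795,916]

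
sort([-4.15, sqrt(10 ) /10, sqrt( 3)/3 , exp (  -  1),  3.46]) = [ - 4.15 , sqrt(10) /10,exp( -1 ), sqrt ( 3 )/3, 3.46 ] 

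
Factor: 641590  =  2^1 * 5^1*83^1 *773^1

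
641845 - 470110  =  171735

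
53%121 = 53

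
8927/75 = 8927/75=   119.03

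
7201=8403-1202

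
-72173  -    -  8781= - 63392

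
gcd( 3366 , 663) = 51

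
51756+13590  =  65346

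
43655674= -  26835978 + 70491652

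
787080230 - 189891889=597188341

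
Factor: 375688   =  2^3*151^1*311^1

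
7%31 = 7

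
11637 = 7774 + 3863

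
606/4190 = 303/2095 = 0.14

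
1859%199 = 68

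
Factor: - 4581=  -3^2*509^1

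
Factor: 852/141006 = 2/331 = 2^1*331^( - 1 )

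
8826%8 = 2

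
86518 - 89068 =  - 2550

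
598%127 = 90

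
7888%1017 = 769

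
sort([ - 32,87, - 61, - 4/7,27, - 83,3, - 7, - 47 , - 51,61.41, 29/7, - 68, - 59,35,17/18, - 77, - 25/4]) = [ - 83, - 77, - 68, - 61, - 59, - 51, - 47,  -  32, - 7, - 25/4, - 4/7 , 17/18, 3,29/7,27,  35 , 61.41, 87 ] 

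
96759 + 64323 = 161082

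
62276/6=10379 + 1/3 = 10379.33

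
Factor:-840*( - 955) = 802200 = 2^3*3^1*5^2*7^1*191^1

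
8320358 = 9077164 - 756806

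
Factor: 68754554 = 2^1*11^1 * 71^1*44017^1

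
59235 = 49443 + 9792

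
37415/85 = 440 + 3/17 = 440.18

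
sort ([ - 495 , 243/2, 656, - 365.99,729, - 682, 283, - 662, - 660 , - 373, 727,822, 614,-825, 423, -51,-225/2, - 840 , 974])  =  [ - 840, - 825, - 682,  -  662, - 660, - 495, - 373,  -  365.99, - 225/2,  -  51,243/2,283,  423, 614, 656,727, 729, 822,  974]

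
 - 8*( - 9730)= 77840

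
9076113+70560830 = 79636943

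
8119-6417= 1702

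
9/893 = 9/893=0.01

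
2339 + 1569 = 3908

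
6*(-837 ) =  - 5022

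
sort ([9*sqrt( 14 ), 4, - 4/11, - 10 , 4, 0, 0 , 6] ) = [ - 10,-4/11 , 0, 0, 4 , 4,6,9*sqrt( 14)]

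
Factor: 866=2^1*433^1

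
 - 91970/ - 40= 2299 + 1/4 = 2299.25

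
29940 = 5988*5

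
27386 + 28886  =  56272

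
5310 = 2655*2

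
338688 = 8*42336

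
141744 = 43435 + 98309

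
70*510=35700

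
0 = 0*961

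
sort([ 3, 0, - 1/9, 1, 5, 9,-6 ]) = [ - 6, - 1/9, 0, 1,3 , 5, 9]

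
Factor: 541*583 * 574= 181041322= 2^1*7^1*11^1 * 41^1*53^1*541^1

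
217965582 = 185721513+32244069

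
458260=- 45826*(  -  10 ) 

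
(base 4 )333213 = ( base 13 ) 1b12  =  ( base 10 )4071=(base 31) 47A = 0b111111100111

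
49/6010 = 49/6010 =0.01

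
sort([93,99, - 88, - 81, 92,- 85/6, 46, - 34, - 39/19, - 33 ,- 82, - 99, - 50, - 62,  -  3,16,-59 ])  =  [ - 99, - 88, - 82, - 81, - 62, - 59, - 50, - 34, - 33,-85/6 , - 3, - 39/19,16,46,92,93, 99]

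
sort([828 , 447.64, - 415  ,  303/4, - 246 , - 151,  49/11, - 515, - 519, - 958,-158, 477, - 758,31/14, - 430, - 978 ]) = [ - 978, - 958, - 758, - 519, - 515,-430,- 415,-246, - 158, - 151, 31/14, 49/11, 303/4, 447.64,477, 828 ]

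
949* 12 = 11388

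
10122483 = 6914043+3208440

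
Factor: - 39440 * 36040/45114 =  - 710708800/22557 =- 2^6*3^( - 1)* 5^2*17^2*29^1*53^1*73^( - 1 )*103^( - 1 ) 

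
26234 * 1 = 26234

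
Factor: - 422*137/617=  - 57814/617= - 2^1*137^1* 211^1*617^( - 1)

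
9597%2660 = 1617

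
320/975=64/195=0.33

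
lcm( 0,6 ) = 0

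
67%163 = 67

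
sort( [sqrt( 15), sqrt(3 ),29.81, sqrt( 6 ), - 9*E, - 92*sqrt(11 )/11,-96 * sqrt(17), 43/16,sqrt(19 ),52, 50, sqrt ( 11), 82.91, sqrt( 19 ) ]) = [ - 96 * sqrt( 17), - 92*sqrt( 11) /11, - 9 * E,  sqrt( 3), sqrt( 6 ),43/16,sqrt (11 ), sqrt( 15),sqrt(19 ), sqrt( 19 ), 29.81, 50,52, 82.91 ]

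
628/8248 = 157/2062 =0.08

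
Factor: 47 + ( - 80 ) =  -  33 = - 3^1*11^1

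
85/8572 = 85/8572 = 0.01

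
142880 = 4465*32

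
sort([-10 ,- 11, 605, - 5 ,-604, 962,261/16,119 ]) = [ - 604, - 11, - 10, - 5,261/16,119,605,962]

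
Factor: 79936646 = 2^1*39968323^1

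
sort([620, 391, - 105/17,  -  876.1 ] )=[  -  876.1, - 105/17,391, 620]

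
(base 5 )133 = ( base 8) 53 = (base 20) 23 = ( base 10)43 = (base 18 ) 27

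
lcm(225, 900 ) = 900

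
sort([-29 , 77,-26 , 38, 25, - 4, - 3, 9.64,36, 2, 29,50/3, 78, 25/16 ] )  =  [-29,- 26,  -  4,  -  3, 25/16, 2,9.64,50/3, 25  ,  29,36,38, 77,78]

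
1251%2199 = 1251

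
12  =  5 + 7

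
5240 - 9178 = -3938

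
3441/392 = 8+305/392 = 8.78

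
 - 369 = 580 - 949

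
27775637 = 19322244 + 8453393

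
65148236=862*75578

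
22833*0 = 0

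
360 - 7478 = - 7118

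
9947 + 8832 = 18779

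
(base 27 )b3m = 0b1111110111010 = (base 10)8122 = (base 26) C0A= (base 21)i8g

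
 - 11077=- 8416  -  2661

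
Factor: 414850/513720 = 41485/51372 =2^(  -  2 ) * 3^ ( - 2)* 5^1*1427^(-1 )*8297^1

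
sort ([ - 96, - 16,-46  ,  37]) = [ - 96, - 46, - 16,37 ]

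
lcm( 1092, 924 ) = 12012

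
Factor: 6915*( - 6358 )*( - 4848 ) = 2^5*3^2 *5^1*11^1*17^2*101^1*461^1 = 213145083360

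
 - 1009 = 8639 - 9648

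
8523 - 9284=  - 761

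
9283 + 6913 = 16196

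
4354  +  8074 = 12428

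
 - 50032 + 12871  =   - 37161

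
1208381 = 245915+962466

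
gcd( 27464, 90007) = 1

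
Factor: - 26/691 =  - 2^1*13^1 * 691^( - 1 ) 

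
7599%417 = 93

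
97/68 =1 + 29/68 = 1.43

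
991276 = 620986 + 370290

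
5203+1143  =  6346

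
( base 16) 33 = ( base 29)1M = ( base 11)47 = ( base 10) 51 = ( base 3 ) 1220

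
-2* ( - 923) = 1846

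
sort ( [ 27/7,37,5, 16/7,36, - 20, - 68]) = [ - 68, - 20,  16/7, 27/7 , 5 , 36, 37]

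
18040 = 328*55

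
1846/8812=923/4406 = 0.21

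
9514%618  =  244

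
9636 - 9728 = - 92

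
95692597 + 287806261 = 383498858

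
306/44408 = 153/22204 = 0.01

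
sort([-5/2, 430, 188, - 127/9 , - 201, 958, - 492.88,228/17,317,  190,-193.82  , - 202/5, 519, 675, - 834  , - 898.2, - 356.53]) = [ - 898.2, - 834, - 492.88, - 356.53, - 201 , - 193.82, - 202/5, - 127/9, - 5/2,  228/17,188,190, 317, 430,519, 675,958]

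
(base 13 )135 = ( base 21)A3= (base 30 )73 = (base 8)325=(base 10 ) 213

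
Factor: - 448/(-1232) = 4/11 = 2^2*11^(-1 ) 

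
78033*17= 1326561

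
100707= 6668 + 94039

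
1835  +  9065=10900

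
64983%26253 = 12477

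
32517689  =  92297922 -59780233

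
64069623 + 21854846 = 85924469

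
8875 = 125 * 71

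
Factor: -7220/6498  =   - 10/9 =- 2^1*3^(-2 )*5^1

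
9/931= 9/931 = 0.01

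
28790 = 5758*5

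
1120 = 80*14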